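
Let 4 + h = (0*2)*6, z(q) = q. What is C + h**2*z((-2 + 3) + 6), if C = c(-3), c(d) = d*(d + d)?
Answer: 130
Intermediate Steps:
c(d) = 2*d**2 (c(d) = d*(2*d) = 2*d**2)
h = -4 (h = -4 + (0*2)*6 = -4 + 0*6 = -4 + 0 = -4)
C = 18 (C = 2*(-3)**2 = 2*9 = 18)
C + h**2*z((-2 + 3) + 6) = 18 + (-4)**2*((-2 + 3) + 6) = 18 + 16*(1 + 6) = 18 + 16*7 = 18 + 112 = 130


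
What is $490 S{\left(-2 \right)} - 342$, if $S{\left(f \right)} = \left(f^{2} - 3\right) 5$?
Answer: $2108$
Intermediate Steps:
$S{\left(f \right)} = -15 + 5 f^{2}$ ($S{\left(f \right)} = \left(-3 + f^{2}\right) 5 = -15 + 5 f^{2}$)
$490 S{\left(-2 \right)} - 342 = 490 \left(-15 + 5 \left(-2\right)^{2}\right) - 342 = 490 \left(-15 + 5 \cdot 4\right) - 342 = 490 \left(-15 + 20\right) - 342 = 490 \cdot 5 - 342 = 2450 - 342 = 2108$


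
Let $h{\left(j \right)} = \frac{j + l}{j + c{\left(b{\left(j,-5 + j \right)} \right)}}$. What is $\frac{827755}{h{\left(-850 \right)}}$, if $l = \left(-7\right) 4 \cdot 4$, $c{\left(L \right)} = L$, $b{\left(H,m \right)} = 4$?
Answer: $\frac{350140365}{481} \approx 7.2794 \cdot 10^{5}$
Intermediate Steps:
$l = -112$ ($l = \left(-28\right) 4 = -112$)
$h{\left(j \right)} = \frac{-112 + j}{4 + j}$ ($h{\left(j \right)} = \frac{j - 112}{j + 4} = \frac{-112 + j}{4 + j}$)
$\frac{827755}{h{\left(-850 \right)}} = \frac{827755}{\frac{1}{4 - 850} \left(-112 - 850\right)} = \frac{827755}{\frac{1}{-846} \left(-962\right)} = \frac{827755}{\left(- \frac{1}{846}\right) \left(-962\right)} = \frac{827755}{\frac{481}{423}} = 827755 \cdot \frac{423}{481} = \frac{350140365}{481}$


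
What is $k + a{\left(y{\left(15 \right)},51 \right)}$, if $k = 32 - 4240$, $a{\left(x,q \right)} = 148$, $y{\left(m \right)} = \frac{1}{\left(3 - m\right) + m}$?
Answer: $-4060$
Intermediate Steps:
$y{\left(m \right)} = \frac{1}{3}$
$k = -4208$ ($k = 32 - 4240 = -4208$)
$k + a{\left(y{\left(15 \right)},51 \right)} = -4208 + 148 = -4060$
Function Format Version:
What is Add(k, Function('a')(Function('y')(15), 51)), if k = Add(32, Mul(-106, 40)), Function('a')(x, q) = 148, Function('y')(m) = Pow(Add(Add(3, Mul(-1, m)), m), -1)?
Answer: -4060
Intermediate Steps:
Function('y')(m) = Rational(1, 3) (Function('y')(m) = Pow(3, -1) = Rational(1, 3))
k = -4208 (k = Add(32, -4240) = -4208)
Add(k, Function('a')(Function('y')(15), 51)) = Add(-4208, 148) = -4060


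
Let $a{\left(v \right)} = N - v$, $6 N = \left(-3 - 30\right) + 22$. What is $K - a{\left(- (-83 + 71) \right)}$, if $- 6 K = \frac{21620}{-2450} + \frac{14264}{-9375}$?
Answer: $\frac{42880811}{2756250} \approx 15.558$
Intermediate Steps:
$N = - \frac{11}{6}$ ($N = \frac{\left(-3 - 30\right) + 22}{6} = \frac{-33 + 22}{6} = \frac{1}{6} \left(-11\right) = - \frac{11}{6} \approx -1.8333$)
$K = \frac{2376343}{1378125}$ ($K = - \frac{\frac{21620}{-2450} + \frac{14264}{-9375}}{6} = - \frac{21620 \left(- \frac{1}{2450}\right) + 14264 \left(- \frac{1}{9375}\right)}{6} = - \frac{- \frac{2162}{245} - \frac{14264}{9375}}{6} = \left(- \frac{1}{6}\right) \left(- \frac{4752686}{459375}\right) = \frac{2376343}{1378125} \approx 1.7243$)
$a{\left(v \right)} = - \frac{11}{6} - v$
$K - a{\left(- (-83 + 71) \right)} = \frac{2376343}{1378125} - \left(- \frac{11}{6} - - (-83 + 71)\right) = \frac{2376343}{1378125} - \left(- \frac{11}{6} - \left(-1\right) \left(-12\right)\right) = \frac{2376343}{1378125} - \left(- \frac{11}{6} - 12\right) = \frac{2376343}{1378125} - - \frac{83}{6} = \frac{2376343}{1378125} + \frac{83}{6} = \frac{42880811}{2756250}$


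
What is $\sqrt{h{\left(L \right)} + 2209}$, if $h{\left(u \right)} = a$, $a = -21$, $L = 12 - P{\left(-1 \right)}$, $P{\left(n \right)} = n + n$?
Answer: $2 \sqrt{547} \approx 46.776$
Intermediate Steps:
$P{\left(n \right)} = 2 n$
$L = 14$ ($L = 12 - 2 \left(-1\right) = 12 - -2 = 12 + 2 = 14$)
$h{\left(u \right)} = -21$
$\sqrt{h{\left(L \right)} + 2209} = \sqrt{-21 + 2209} = \sqrt{2188} = 2 \sqrt{547}$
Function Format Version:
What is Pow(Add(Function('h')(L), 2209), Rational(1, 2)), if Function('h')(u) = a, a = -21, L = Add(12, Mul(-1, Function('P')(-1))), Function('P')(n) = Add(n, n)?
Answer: Mul(2, Pow(547, Rational(1, 2))) ≈ 46.776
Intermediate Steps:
Function('P')(n) = Mul(2, n)
L = 14 (L = Add(12, Mul(-1, Mul(2, -1))) = Add(12, Mul(-1, -2)) = Add(12, 2) = 14)
Function('h')(u) = -21
Pow(Add(Function('h')(L), 2209), Rational(1, 2)) = Pow(Add(-21, 2209), Rational(1, 2)) = Pow(2188, Rational(1, 2)) = Mul(2, Pow(547, Rational(1, 2)))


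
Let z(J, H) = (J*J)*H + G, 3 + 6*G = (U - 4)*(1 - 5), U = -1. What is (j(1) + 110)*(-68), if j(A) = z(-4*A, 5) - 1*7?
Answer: -37910/3 ≈ -12637.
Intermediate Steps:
G = 17/6 (G = -½ + ((-1 - 4)*(1 - 5))/6 = -½ + (-5*(-4))/6 = -½ + (⅙)*20 = -½ + 10/3 = 17/6 ≈ 2.8333)
z(J, H) = 17/6 + H*J² (z(J, H) = (J*J)*H + 17/6 = J²*H + 17/6 = H*J² + 17/6 = 17/6 + H*J²)
j(A) = -25/6 + 80*A² (j(A) = (17/6 + 5*(-4*A)²) - 1*7 = (17/6 + 5*(16*A²)) - 7 = (17/6 + 80*A²) - 7 = -25/6 + 80*A²)
(j(1) + 110)*(-68) = ((-25/6 + 80*1²) + 110)*(-68) = ((-25/6 + 80*1) + 110)*(-68) = ((-25/6 + 80) + 110)*(-68) = (455/6 + 110)*(-68) = (1115/6)*(-68) = -37910/3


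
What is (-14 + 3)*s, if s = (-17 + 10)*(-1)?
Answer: -77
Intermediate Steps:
s = 7 (s = -7*(-1) = 7)
(-14 + 3)*s = (-14 + 3)*7 = -11*7 = -77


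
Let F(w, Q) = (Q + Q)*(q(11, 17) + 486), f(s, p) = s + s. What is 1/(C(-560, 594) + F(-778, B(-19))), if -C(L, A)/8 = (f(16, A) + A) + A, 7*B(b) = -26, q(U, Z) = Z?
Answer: -7/94476 ≈ -7.4093e-5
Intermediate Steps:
f(s, p) = 2*s
B(b) = -26/7 (B(b) = (⅐)*(-26) = -26/7)
F(w, Q) = 1006*Q (F(w, Q) = (Q + Q)*(17 + 486) = (2*Q)*503 = 1006*Q)
C(L, A) = -256 - 16*A (C(L, A) = -8*((2*16 + A) + A) = -8*((32 + A) + A) = -8*(32 + 2*A) = -256 - 16*A)
1/(C(-560, 594) + F(-778, B(-19))) = 1/((-256 - 16*594) + 1006*(-26/7)) = 1/((-256 - 9504) - 26156/7) = 1/(-9760 - 26156/7) = 1/(-94476/7) = -7/94476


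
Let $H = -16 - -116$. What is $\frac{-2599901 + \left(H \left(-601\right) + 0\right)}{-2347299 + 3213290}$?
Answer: $- \frac{2660001}{865991} \approx -3.0716$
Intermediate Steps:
$H = 100$ ($H = -16 + 116 = 100$)
$\frac{-2599901 + \left(H \left(-601\right) + 0\right)}{-2347299 + 3213290} = \frac{-2599901 + \left(100 \left(-601\right) + 0\right)}{-2347299 + 3213290} = \frac{-2599901 + \left(-60100 + 0\right)}{865991} = \left(-2599901 - 60100\right) \frac{1}{865991} = \left(-2660001\right) \frac{1}{865991} = - \frac{2660001}{865991}$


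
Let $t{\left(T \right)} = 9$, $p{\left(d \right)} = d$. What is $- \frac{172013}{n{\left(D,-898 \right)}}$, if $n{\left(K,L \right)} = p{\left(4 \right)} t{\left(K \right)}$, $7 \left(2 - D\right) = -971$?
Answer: $- \frac{172013}{36} \approx -4778.1$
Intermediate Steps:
$D = \frac{985}{7}$ ($D = 2 - - \frac{971}{7} = 2 + \frac{971}{7} = \frac{985}{7} \approx 140.71$)
$n{\left(K,L \right)} = 36$ ($n{\left(K,L \right)} = 4 \cdot 9 = 36$)
$- \frac{172013}{n{\left(D,-898 \right)}} = - \frac{172013}{36}$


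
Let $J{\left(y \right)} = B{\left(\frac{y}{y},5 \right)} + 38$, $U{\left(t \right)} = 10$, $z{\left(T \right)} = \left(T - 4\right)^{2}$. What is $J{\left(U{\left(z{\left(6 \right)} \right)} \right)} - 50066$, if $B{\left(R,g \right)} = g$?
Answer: $-50023$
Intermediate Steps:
$z{\left(T \right)} = \left(-4 + T\right)^{2}$
$J{\left(y \right)} = 43$ ($J{\left(y \right)} = 5 + 38 = 43$)
$J{\left(U{\left(z{\left(6 \right)} \right)} \right)} - 50066 = 43 - 50066 = -50023$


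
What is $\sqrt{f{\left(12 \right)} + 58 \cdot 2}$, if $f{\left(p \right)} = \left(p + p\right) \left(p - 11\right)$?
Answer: $2 \sqrt{35} \approx 11.832$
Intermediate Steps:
$f{\left(p \right)} = 2 p \left(-11 + p\right)$
$\sqrt{f{\left(12 \right)} + 58 \cdot 2} = \sqrt{2 \cdot 12 \left(-11 + 12\right) + 58 \cdot 2} = \sqrt{2 \cdot 12 \cdot 1 + 116} = \sqrt{24 + 116} = \sqrt{140} = 2 \sqrt{35}$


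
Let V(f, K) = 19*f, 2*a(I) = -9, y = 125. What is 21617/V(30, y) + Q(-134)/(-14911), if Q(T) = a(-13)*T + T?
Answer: 322063757/8499270 ≈ 37.893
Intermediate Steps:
a(I) = -9/2 (a(I) = (½)*(-9) = -9/2)
Q(T) = -7*T/2 (Q(T) = -9*T/2 + T = -7*T/2)
21617/V(30, y) + Q(-134)/(-14911) = 21617/((19*30)) - 7/2*(-134)/(-14911) = 21617/570 + 469*(-1/14911) = 21617*(1/570) - 469/14911 = 21617/570 - 469/14911 = 322063757/8499270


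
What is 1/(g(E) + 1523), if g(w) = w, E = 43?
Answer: 1/1566 ≈ 0.00063857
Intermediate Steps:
1/(g(E) + 1523) = 1/(43 + 1523) = 1/1566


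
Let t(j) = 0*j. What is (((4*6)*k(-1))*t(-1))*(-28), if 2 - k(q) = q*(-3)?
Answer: 0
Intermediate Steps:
k(q) = 2 + 3*q (k(q) = 2 - q*(-3) = 2 - (-3)*q = 2 + 3*q)
t(j) = 0
(((4*6)*k(-1))*t(-1))*(-28) = (((4*6)*(2 + 3*(-1)))*0)*(-28) = ((24*(2 - 3))*0)*(-28) = ((24*(-1))*0)*(-28) = -24*0*(-28) = 0*(-28) = 0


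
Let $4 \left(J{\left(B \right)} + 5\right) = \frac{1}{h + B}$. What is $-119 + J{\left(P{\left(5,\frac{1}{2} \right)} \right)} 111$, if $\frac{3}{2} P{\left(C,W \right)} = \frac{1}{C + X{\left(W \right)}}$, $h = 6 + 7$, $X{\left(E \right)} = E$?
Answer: $- \frac{1163705}{1732} \approx -671.88$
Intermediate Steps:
$h = 13$
$P{\left(C,W \right)} = \frac{2}{3 \left(C + W\right)}$
$J{\left(B \right)} = -5 + \frac{1}{4 \left(13 + B\right)}$
$-119 + J{\left(P{\left(5,\frac{1}{2} \right)} \right)} 111 = -119 + \frac{-259 - 20 \frac{2}{3 \left(5 + \frac{1}{2}\right)}}{4 \left(13 + \frac{2}{3 \left(5 + \frac{1}{2}\right)}\right)} 111 = -119 + \frac{-259 - 20 \frac{2}{3 \cdot \frac{11}{2}}}{4 \left(13 + \frac{2}{3 \cdot \frac{11}{2}}\right)} 111 = -119 + \frac{-259 - 20 \cdot \frac{2}{3} \cdot \frac{2}{11}}{4 \left(13 + \frac{2}{3} \cdot \frac{2}{11}\right)} 111 = -119 + \frac{-259 - \frac{80}{33}}{4 \left(13 + \frac{4}{33}\right)} 111 = -119 + \frac{-259 - \frac{80}{33}}{4 \cdot \frac{433}{33}} \cdot 111 = -119 + \frac{1}{4} \cdot \frac{33}{433} \left(- \frac{8627}{33}\right) 111 = -119 - \frac{957597}{1732} = - \frac{1163705}{1732}$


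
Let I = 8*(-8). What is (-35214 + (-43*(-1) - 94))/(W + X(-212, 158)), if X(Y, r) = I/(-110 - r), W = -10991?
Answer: 2362755/736381 ≈ 3.2086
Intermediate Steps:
I = -64
X(Y, r) = -64/(-110 - r)
(-35214 + (-43*(-1) - 94))/(W + X(-212, 158)) = (-35214 + (-43*(-1) - 94))/(-10991 + 64/(110 + 158)) = (-35214 + (43 - 94))/(-10991 + 64/268) = (-35214 - 51)/(-10991 + 64*(1/268)) = -35265/(-10991 + 16/67) = -35265/(-736381/67) = -35265*(-67/736381) = 2362755/736381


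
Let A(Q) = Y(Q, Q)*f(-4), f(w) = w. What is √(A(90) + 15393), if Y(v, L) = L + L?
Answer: √14673 ≈ 121.13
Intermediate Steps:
Y(v, L) = 2*L
A(Q) = -8*Q (A(Q) = (2*Q)*(-4) = -8*Q)
√(A(90) + 15393) = √(-8*90 + 15393) = √(-720 + 15393) = √14673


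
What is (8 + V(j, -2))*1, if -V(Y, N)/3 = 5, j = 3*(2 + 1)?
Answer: -7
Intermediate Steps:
j = 9 (j = 3*3 = 9)
V(Y, N) = -15 (V(Y, N) = -3*5 = -15)
(8 + V(j, -2))*1 = (8 - 15)*1 = -7*1 = -7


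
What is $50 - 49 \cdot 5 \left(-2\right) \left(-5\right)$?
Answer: $-2400$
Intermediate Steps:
$50 - 49 \cdot 5 \left(-2\right) \left(-5\right) = 50 - 49 \left(\left(-10\right) \left(-5\right)\right) = 50 - 2450 = -2400$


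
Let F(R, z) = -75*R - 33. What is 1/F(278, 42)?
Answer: -1/20883 ≈ -4.7886e-5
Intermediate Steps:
F(R, z) = -33 - 75*R
1/F(278, 42) = 1/(-33 - 75*278) = 1/(-33 - 20850) = 1/(-20883) = -1/20883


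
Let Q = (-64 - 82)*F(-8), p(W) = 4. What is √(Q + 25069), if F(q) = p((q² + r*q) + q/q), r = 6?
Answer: √24485 ≈ 156.48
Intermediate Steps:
F(q) = 4
Q = -584 (Q = (-64 - 82)*4 = -146*4 = -584)
√(Q + 25069) = √(-584 + 25069) = √24485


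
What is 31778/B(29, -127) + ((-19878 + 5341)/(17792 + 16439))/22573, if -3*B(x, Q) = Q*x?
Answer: 73664181530471/2845840704929 ≈ 25.885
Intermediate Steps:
B(x, Q) = -Q*x/3
31778/B(29, -127) + ((-19878 + 5341)/(17792 + 16439))/22573 = 31778/((-⅓*(-127)*29)) + ((-19878 + 5341)/(17792 + 16439))/22573 = 31778/(3683/3) - 14537/34231*(1/22573) = 31778*(3/3683) - 14537*1/34231*(1/22573) = 95334/3683 - 14537/34231*1/22573 = 95334/3683 - 14537/772696363 = 73664181530471/2845840704929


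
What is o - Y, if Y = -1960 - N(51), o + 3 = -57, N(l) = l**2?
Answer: 4501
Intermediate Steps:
o = -60 (o = -3 - 57 = -60)
Y = -4561 (Y = -1960 - 1*51**2 = -1960 - 1*2601 = -1960 - 2601 = -4561)
o - Y = -60 - 1*(-4561) = -60 + 4561 = 4501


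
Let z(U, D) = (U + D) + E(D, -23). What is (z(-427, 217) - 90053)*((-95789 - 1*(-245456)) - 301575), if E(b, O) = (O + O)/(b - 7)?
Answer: 479909677768/35 ≈ 1.3712e+10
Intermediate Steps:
E(b, O) = 2*O/(-7 + b) (E(b, O) = (2*O)/(-7 + b) = 2*O/(-7 + b))
z(U, D) = D + U - 46/(-7 + D) (z(U, D) = (U + D) + 2*(-23)/(-7 + D) = (D + U) - 46/(-7 + D) = D + U - 46/(-7 + D))
(z(-427, 217) - 90053)*((-95789 - 1*(-245456)) - 301575) = ((-46 + (-7 + 217)*(217 - 427))/(-7 + 217) - 90053)*((-95789 - 1*(-245456)) - 301575) = ((-46 + 210*(-210))/210 - 90053)*((-95789 + 245456) - 301575) = ((-46 - 44100)/210 - 90053)*(149667 - 301575) = ((1/210)*(-44146) - 90053)*(-151908) = (-22073/105 - 90053)*(-151908) = -9477638/105*(-151908) = 479909677768/35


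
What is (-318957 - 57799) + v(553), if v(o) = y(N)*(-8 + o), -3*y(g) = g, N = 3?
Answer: -377301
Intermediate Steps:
y(g) = -g/3
v(o) = 8 - o (v(o) = (-1/3*3)*(-8 + o) = -(-8 + o) = 8 - o)
(-318957 - 57799) + v(553) = (-318957 - 57799) + (8 - 1*553) = -376756 + (8 - 553) = -376756 - 545 = -377301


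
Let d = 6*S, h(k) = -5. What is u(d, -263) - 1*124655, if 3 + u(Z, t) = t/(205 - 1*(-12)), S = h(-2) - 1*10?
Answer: -27051049/217 ≈ -1.2466e+5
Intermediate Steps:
S = -15 (S = -5 - 1*10 = -5 - 10 = -15)
d = -90 (d = 6*(-15) = -90)
u(Z, t) = -3 + t/217 (u(Z, t) = -3 + t/(205 - 1*(-12)) = -3 + t/(205 + 12) = -3 + t/217)
u(d, -263) - 1*124655 = (-3 + (1/217)*(-263)) - 1*124655 = (-3 - 263/217) - 124655 = -914/217 - 124655 = -27051049/217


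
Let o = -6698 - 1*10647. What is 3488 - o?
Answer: 20833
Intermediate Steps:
o = -17345 (o = -6698 - 10647 = -17345)
3488 - o = 3488 - 1*(-17345) = 3488 + 17345 = 20833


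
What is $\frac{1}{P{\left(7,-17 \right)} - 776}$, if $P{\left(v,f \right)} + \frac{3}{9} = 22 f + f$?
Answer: $- \frac{3}{3502} \approx -0.00085665$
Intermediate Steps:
$P{\left(v,f \right)} = - \frac{1}{3} + 23 f$ ($P{\left(v,f \right)} = - \frac{1}{3} + \left(22 f + f\right) = - \frac{1}{3} + 23 f$)
$\frac{1}{P{\left(7,-17 \right)} - 776} = \frac{1}{\left(- \frac{1}{3} + 23 \left(-17\right)\right) - 776} = \frac{1}{\left(- \frac{1}{3} - 391\right) - 776} = \frac{1}{- \frac{1174}{3} - 776} = \frac{1}{- \frac{3502}{3}} = - \frac{3}{3502}$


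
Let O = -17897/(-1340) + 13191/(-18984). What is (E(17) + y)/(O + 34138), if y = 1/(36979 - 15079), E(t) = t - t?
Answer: 105994/79272857331405 ≈ 1.3371e-9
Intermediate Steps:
E(t) = 0
y = 1/21900 ≈ 4.5662e-5
O = 26840059/2119880 (O = -17897*(-1/1340) + 13191*(-1/18984) = 17897/1340 - 4397/6328 = 26840059/2119880 ≈ 12.661)
(E(17) + y)/(O + 34138) = (0 + 1/21900)/(26840059/2119880 + 34138) = 1/(21900*(72395303499/2119880)) = (1/21900)*(2119880/72395303499) = 105994/79272857331405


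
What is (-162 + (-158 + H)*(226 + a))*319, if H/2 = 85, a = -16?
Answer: 752202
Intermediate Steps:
H = 170 (H = 2*85 = 170)
(-162 + (-158 + H)*(226 + a))*319 = (-162 + (-158 + 170)*(226 - 16))*319 = (-162 + 12*210)*319 = (-162 + 2520)*319 = 2358*319 = 752202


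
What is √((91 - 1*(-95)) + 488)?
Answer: √674 ≈ 25.962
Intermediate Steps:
√((91 - 1*(-95)) + 488) = √((91 + 95) + 488) = √(186 + 488) = √674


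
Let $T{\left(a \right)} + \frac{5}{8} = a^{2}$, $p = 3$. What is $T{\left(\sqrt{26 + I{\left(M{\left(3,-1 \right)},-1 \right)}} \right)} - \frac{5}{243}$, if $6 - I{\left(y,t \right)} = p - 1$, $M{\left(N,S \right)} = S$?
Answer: $\frac{57065}{1944} \approx 29.354$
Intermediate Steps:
$I{\left(y,t \right)} = 4$ ($I{\left(y,t \right)} = 6 - \left(3 - 1\right) = 6 - 2 = 4$)
$T{\left(a \right)} = - \frac{5}{8} + a^{2}$
$T{\left(\sqrt{26 + I{\left(M{\left(3,-1 \right)},-1 \right)}} \right)} - \frac{5}{243} = \left(- \frac{5}{8} + \left(\sqrt{26 + 4}\right)^{2}\right) - \frac{5}{243} = \left(- \frac{5}{8} + \left(\sqrt{30}\right)^{2}\right) - 5 \cdot \frac{1}{243} = \left(- \frac{5}{8} + 30\right) - \frac{5}{243} = \frac{235}{8} - \frac{5}{243} = \frac{57065}{1944}$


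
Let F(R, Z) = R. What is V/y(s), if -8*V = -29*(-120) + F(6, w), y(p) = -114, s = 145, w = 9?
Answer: 581/152 ≈ 3.8224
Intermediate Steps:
V = -1743/4 (V = -(-29*(-120) + 6)/8 = -(3480 + 6)/8 = -⅛*3486 = -1743/4 ≈ -435.75)
V/y(s) = -1743/4/(-114) = -1743/4*(-1/114) = 581/152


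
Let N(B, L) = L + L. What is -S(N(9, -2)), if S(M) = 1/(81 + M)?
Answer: -1/77 ≈ -0.012987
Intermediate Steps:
N(B, L) = 2*L
-S(N(9, -2)) = -1/(81 + 2*(-2)) = -1/(81 - 4) = -1/77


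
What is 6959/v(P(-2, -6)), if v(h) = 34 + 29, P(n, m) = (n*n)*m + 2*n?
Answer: 6959/63 ≈ 110.46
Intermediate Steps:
P(n, m) = 2*n + m*n² (P(n, m) = n²*m + 2*n = m*n² + 2*n = 2*n + m*n²)
v(h) = 63
6959/v(P(-2, -6)) = 6959/63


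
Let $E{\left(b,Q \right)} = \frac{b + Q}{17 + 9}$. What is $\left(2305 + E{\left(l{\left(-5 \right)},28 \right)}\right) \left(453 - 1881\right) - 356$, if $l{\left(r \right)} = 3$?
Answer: $- \frac{42816782}{13} \approx -3.2936 \cdot 10^{6}$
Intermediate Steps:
$E{\left(b,Q \right)} = \frac{Q}{26} + \frac{b}{26}$ ($E{\left(b,Q \right)} = \frac{Q + b}{26} = \left(Q + b\right) \frac{1}{26} = \frac{Q}{26} + \frac{b}{26}$)
$\left(2305 + E{\left(l{\left(-5 \right)},28 \right)}\right) \left(453 - 1881\right) - 356 = \left(2305 + \left(\frac{1}{26} \cdot 28 + \frac{1}{26} \cdot 3\right)\right) \left(453 - 1881\right) - 356 = \left(2305 + \left(\frac{14}{13} + \frac{3}{26}\right)\right) \left(-1428\right) - 356 = \left(2305 + \frac{31}{26}\right) \left(-1428\right) - 356 = \frac{59961}{26} \left(-1428\right) - 356 = - \frac{42812154}{13} - 356 = - \frac{42816782}{13}$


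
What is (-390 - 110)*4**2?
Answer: -8000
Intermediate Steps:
(-390 - 110)*4**2 = -500*16 = -8000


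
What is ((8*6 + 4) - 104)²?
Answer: 2704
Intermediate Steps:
((8*6 + 4) - 104)² = ((48 + 4) - 104)² = (52 - 104)² = (-52)² = 2704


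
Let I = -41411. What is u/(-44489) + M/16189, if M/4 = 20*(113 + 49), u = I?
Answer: 1246980119/720232421 ≈ 1.7314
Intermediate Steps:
u = -41411
M = 12960 (M = 4*(20*(113 + 49)) = 4*(20*162) = 4*3240 = 12960)
u/(-44489) + M/16189 = -41411/(-44489) + 12960/16189 = -41411*(-1/44489) + 12960*(1/16189) = 41411/44489 + 12960/16189 = 1246980119/720232421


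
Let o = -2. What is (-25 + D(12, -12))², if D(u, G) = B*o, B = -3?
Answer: 361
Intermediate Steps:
D(u, G) = 6 (D(u, G) = -3*(-2) = 6)
(-25 + D(12, -12))² = (-25 + 6)² = (-19)² = 361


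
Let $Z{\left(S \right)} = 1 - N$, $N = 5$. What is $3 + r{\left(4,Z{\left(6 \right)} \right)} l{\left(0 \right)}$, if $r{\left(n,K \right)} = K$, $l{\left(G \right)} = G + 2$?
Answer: $-5$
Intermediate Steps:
$Z{\left(S \right)} = -4$ ($Z{\left(S \right)} = 1 - 5 = -4$)
$l{\left(G \right)} = 2 + G$
$3 + r{\left(4,Z{\left(6 \right)} \right)} l{\left(0 \right)} = 3 - 4 \left(2 + 0\right) = 3 - 8 = -5$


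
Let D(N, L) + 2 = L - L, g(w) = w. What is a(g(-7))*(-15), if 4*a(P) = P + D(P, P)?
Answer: 135/4 ≈ 33.750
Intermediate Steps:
D(N, L) = -2 (D(N, L) = -2 + (L - L) = -2 + 0 = -2)
a(P) = -1/2 + P/4 (a(P) = (P - 2)/4 = (-2 + P)/4 = -1/2 + P/4)
a(g(-7))*(-15) = (-1/2 + (1/4)*(-7))*(-15) = (-1/2 - 7/4)*(-15) = -9/4*(-15) = 135/4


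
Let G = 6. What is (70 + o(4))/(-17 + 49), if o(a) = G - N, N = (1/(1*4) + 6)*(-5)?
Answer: 429/128 ≈ 3.3516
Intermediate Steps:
N = -125/4 (N = (1*(1/4) + 6)*(-5) = (1/4 + 6)*(-5) = (25/4)*(-5) = -125/4 ≈ -31.250)
o(a) = 149/4 (o(a) = 6 - 1*(-125/4) = 6 + 125/4 = 149/4)
(70 + o(4))/(-17 + 49) = (70 + 149/4)/(-17 + 49) = (429/4)/32 = (1/32)*(429/4) = 429/128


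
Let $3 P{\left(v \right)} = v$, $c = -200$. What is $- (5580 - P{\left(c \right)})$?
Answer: $- \frac{16940}{3} \approx -5646.7$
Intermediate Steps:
$P{\left(v \right)} = \frac{v}{3}$
$- (5580 - P{\left(c \right)}) = - (5580 - \frac{1}{3} \left(-200\right)) = - (5580 - - \frac{200}{3}) = - (5580 + \frac{200}{3}) = \left(-1\right) \frac{16940}{3} = - \frac{16940}{3}$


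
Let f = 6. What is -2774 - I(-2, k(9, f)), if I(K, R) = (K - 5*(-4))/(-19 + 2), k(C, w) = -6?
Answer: -47140/17 ≈ -2772.9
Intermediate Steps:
I(K, R) = -20/17 - K/17 (I(K, R) = (K + 20)/(-17) = (20 + K)*(-1/17) = -20/17 - K/17)
-2774 - I(-2, k(9, f)) = -2774 - (-20/17 - 1/17*(-2)) = -2774 - (-20/17 + 2/17) = -2774 - 1*(-18/17) = -2774 + 18/17 = -47140/17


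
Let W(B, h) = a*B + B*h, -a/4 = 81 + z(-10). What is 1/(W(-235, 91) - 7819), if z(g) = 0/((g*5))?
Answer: 1/46936 ≈ 2.1306e-5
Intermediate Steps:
z(g) = 0 (z(g) = 0/((5*g)) = 0*(1/(5*g)) = 0)
a = -324 (a = -4*(81 + 0) = -4*81 = -324)
W(B, h) = -324*B + B*h
1/(W(-235, 91) - 7819) = 1/(-235*(-324 + 91) - 7819) = 1/(-235*(-233) - 7819) = 1/(54755 - 7819) = 1/46936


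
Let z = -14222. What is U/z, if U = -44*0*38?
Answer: 0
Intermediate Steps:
U = 0 (U = 0*38 = 0)
U/z = 0/(-14222) = 0*(-1/14222) = 0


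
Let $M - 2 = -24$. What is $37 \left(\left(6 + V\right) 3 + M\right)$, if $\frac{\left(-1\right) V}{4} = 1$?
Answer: $-592$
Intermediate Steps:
$M = -22$ ($M = 2 - 24 = -22$)
$V = -4$ ($V = \left(-4\right) 1 = -4$)
$37 \left(\left(6 + V\right) 3 + M\right) = 37 \left(\left(6 - 4\right) 3 - 22\right) = 37 \left(2 \cdot 3 - 22\right) = 37 \left(6 - 22\right) = 37 \left(-16\right) = -592$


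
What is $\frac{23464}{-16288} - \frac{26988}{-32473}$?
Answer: $- \frac{40295741}{66115028} \approx -0.60948$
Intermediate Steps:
$\frac{23464}{-16288} - \frac{26988}{-32473} = 23464 \left(- \frac{1}{16288}\right) - - \frac{26988}{32473} = - \frac{2933}{2036} + \frac{26988}{32473} = - \frac{40295741}{66115028}$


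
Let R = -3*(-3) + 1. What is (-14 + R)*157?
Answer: -628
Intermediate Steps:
R = 10 (R = 9 + 1 = 10)
(-14 + R)*157 = (-14 + 10)*157 = -4*157 = -628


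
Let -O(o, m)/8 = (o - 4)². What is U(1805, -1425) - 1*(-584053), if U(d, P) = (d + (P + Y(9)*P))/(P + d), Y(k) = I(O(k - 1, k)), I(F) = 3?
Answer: 2336171/4 ≈ 5.8404e+5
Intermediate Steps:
O(o, m) = -8*(-4 + o)² (O(o, m) = -8*(o - 4)² = -8*(-4 + o)²)
Y(k) = 3
U(d, P) = (d + 4*P)/(P + d) (U(d, P) = (d + (P + 3*P))/(P + d) = (d + 4*P)/(P + d))
U(1805, -1425) - 1*(-584053) = (1805 + 4*(-1425))/(-1425 + 1805) - 1*(-584053) = (1805 - 5700)/380 + 584053 = (1/380)*(-3895) + 584053 = -41/4 + 584053 = 2336171/4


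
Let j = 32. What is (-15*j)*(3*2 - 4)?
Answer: -960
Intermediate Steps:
(-15*j)*(3*2 - 4) = (-15*32)*(3*2 - 4) = -480*(6 - 4) = -480*2 = -960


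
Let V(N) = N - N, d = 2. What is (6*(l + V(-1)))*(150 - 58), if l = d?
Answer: 1104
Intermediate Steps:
l = 2
V(N) = 0
(6*(l + V(-1)))*(150 - 58) = (6*(2 + 0))*(150 - 58) = (6*2)*92 = 12*92 = 1104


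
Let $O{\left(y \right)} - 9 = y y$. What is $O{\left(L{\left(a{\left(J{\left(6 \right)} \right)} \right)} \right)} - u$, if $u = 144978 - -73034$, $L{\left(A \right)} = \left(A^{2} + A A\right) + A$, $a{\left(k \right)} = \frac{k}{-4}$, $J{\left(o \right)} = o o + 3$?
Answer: $- \frac{11869943}{64} \approx -1.8547 \cdot 10^{5}$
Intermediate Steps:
$J{\left(o \right)} = 3 + o^{2}$ ($J{\left(o \right)} = o^{2} + 3 = 3 + o^{2}$)
$a{\left(k \right)} = - \frac{k}{4}$ ($a{\left(k \right)} = k \left(- \frac{1}{4}\right) = - \frac{k}{4}$)
$L{\left(A \right)} = A + 2 A^{2}$ ($L{\left(A \right)} = \left(A^{2} + A^{2}\right) + A = 2 A^{2} + A = A + 2 A^{2}$)
$O{\left(y \right)} = 9 + y^{2}$ ($O{\left(y \right)} = 9 + y y = 9 + y^{2}$)
$u = 218012$ ($u = 144978 + 73034 = 218012$)
$O{\left(L{\left(a{\left(J{\left(6 \right)} \right)} \right)} \right)} - u = \left(9 + \left(- \frac{3 + 6^{2}}{4} \left(1 + 2 \left(- \frac{3 + 6^{2}}{4}\right)\right)\right)^{2}\right) - 218012 = \left(9 + \left(- \frac{3 + 36}{4} \left(1 + 2 \left(- \frac{3 + 36}{4}\right)\right)\right)^{2}\right) - 218012 = \left(9 + \left(\left(- \frac{1}{4}\right) 39 \left(1 + 2 \left(\left(- \frac{1}{4}\right) 39\right)\right)\right)^{2}\right) - 218012 = \left(9 + \left(- \frac{39 \left(1 + 2 \left(- \frac{39}{4}\right)\right)}{4}\right)^{2}\right) - 218012 = \left(9 + \left(- \frac{39 \left(1 - \frac{39}{2}\right)}{4}\right)^{2}\right) - 218012 = \left(9 + \left(\left(- \frac{39}{4}\right) \left(- \frac{37}{2}\right)\right)^{2}\right) - 218012 = \left(9 + \left(\frac{1443}{8}\right)^{2}\right) - 218012 = \left(9 + \frac{2082249}{64}\right) - 218012 = \frac{2082825}{64} - 218012 = - \frac{11869943}{64}$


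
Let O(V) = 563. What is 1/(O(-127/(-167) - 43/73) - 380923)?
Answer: -1/380360 ≈ -2.6291e-6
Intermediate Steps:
1/(O(-127/(-167) - 43/73) - 380923) = 1/(563 - 380923) = 1/(-380360) = -1/380360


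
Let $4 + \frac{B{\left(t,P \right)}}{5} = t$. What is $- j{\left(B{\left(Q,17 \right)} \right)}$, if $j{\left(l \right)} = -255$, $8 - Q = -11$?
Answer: $255$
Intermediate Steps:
$Q = 19$ ($Q = 8 - -11 = 8 + 11 = 19$)
$B{\left(t,P \right)} = -20 + 5 t$
$- j{\left(B{\left(Q,17 \right)} \right)} = \left(-1\right) \left(-255\right) = 255$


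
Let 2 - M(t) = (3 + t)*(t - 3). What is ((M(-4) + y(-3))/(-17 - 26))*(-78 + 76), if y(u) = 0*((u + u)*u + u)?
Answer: -10/43 ≈ -0.23256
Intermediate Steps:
y(u) = 0 (y(u) = 0*((2*u)*u + u) = 0*(2*u² + u) = 0*(u + 2*u²) = 0)
M(t) = 2 - (-3 + t)*(3 + t) (M(t) = 2 - (3 + t)*(t - 3) = 2 - (3 + t)*(-3 + t) = 2 - (-3 + t)*(3 + t))
((M(-4) + y(-3))/(-17 - 26))*(-78 + 76) = (((11 - 1*(-4)²) + 0)/(-17 - 26))*(-78 + 76) = (((11 - 1*16) + 0)/(-43))*(-2) = (((11 - 16) + 0)*(-1/43))*(-2) = ((-5 + 0)*(-1/43))*(-2) = -5*(-1/43)*(-2) = (5/43)*(-2) = -10/43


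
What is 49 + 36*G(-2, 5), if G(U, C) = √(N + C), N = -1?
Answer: 121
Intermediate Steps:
G(U, C) = √(-1 + C)
49 + 36*G(-2, 5) = 49 + 36*√(-1 + 5) = 49 + 36*√4 = 49 + 36*2 = 49 + 72 = 121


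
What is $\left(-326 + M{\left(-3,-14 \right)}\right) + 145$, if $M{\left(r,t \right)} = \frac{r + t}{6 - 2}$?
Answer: $- \frac{741}{4} \approx -185.25$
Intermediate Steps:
$M{\left(r,t \right)} = \frac{r}{4} + \frac{t}{4}$ ($M{\left(r,t \right)} = \frac{r + t}{4} = \left(r + t\right) \frac{1}{4} = \frac{r}{4} + \frac{t}{4}$)
$\left(-326 + M{\left(-3,-14 \right)}\right) + 145 = \left(-326 + \left(\frac{1}{4} \left(-3\right) + \frac{1}{4} \left(-14\right)\right)\right) + 145 = \left(-326 - \frac{17}{4}\right) + 145 = - \frac{1321}{4} + 145 = - \frac{741}{4}$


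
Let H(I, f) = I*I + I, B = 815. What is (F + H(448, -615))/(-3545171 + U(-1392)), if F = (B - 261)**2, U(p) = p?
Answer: -508068/3546563 ≈ -0.14326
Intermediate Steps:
F = 306916 (F = (815 - 261)**2 = 554**2 = 306916)
H(I, f) = I + I**2 (H(I, f) = I**2 + I = I + I**2)
(F + H(448, -615))/(-3545171 + U(-1392)) = (306916 + 448*(1 + 448))/(-3545171 - 1392) = (306916 + 448*449)/(-3546563) = (306916 + 201152)*(-1/3546563) = 508068*(-1/3546563) = -508068/3546563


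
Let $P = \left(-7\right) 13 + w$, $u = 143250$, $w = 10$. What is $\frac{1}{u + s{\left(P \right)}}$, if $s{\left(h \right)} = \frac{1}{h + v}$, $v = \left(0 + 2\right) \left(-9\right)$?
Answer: $\frac{99}{14181749} \approx 6.9808 \cdot 10^{-6}$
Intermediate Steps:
$v = -18$ ($v = 2 \left(-9\right) = -18$)
$P = -81$ ($P = \left(-7\right) 13 + 10 = -91 + 10 = -81$)
$s{\left(h \right)} = \frac{1}{-18 + h}$ ($s{\left(h \right)} = \frac{1}{h - 18} = \frac{1}{-18 + h}$)
$\frac{1}{u + s{\left(P \right)}} = \frac{1}{143250 + \frac{1}{-18 - 81}} = \frac{1}{143250 + \frac{1}{-99}} = \frac{1}{143250 - \frac{1}{99}} = \frac{1}{\frac{14181749}{99}} = \frac{99}{14181749}$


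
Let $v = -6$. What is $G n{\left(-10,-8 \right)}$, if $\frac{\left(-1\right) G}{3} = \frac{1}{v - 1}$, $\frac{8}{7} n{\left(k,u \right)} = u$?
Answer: $-3$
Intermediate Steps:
$n{\left(k,u \right)} = \frac{7 u}{8}$
$G = \frac{3}{7}$ ($G = - \frac{3}{-6 - 1} = - \frac{3}{-7} = \left(-3\right) \left(- \frac{1}{7}\right) = \frac{3}{7} \approx 0.42857$)
$G n{\left(-10,-8 \right)} = \frac{3 \cdot \frac{7}{8} \left(-8\right)}{7} = \frac{3}{7} \left(-7\right) = -3$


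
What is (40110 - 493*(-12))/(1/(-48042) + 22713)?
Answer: 2211181092/1091177945 ≈ 2.0264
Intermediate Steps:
(40110 - 493*(-12))/(1/(-48042) + 22713) = (40110 + 5916)/(-1/48042 + 22713) = 46026/(1091177945/48042) = 46026*(48042/1091177945) = 2211181092/1091177945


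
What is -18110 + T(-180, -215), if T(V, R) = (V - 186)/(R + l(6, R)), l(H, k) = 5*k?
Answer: -3893589/215 ≈ -18110.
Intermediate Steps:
T(V, R) = (-186 + V)/(6*R) (T(V, R) = (V - 186)/(R + 5*R) = (-186 + V)/((6*R)) = (-186 + V)*(1/(6*R)) = (-186 + V)/(6*R))
-18110 + T(-180, -215) = -18110 + (1/6)*(-186 - 180)/(-215) = -18110 + (1/6)*(-1/215)*(-366) = -18110 + 61/215 = -3893589/215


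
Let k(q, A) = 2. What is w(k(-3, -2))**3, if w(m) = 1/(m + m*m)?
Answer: 1/216 ≈ 0.0046296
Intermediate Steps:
w(m) = 1/(m + m**2)
w(k(-3, -2))**3 = (1/(2*(1 + 2)))**3 = ((1/2)/3)**3 = ((1/2)*(1/3))**3 = (1/6)**3 = 1/216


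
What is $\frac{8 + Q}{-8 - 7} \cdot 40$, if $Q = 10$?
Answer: $-48$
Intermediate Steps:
$\frac{8 + Q}{-8 - 7} \cdot 40 = \frac{8 + 10}{-8 - 7} \cdot 40 = \frac{18}{-15} \cdot 40 = 18 \left(- \frac{1}{15}\right) 40 = \left(- \frac{6}{5}\right) 40 = -48$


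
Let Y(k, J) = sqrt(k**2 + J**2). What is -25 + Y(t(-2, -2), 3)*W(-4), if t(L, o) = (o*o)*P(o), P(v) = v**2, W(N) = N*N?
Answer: -25 + 16*sqrt(265) ≈ 235.46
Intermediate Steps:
W(N) = N**2
t(L, o) = o**4 (t(L, o) = (o*o)*o**2 = o**2*o**2 = o**4)
Y(k, J) = sqrt(J**2 + k**2)
-25 + Y(t(-2, -2), 3)*W(-4) = -25 + sqrt(3**2 + ((-2)**4)**2)*(-4)**2 = -25 + sqrt(9 + 16**2)*16 = -25 + sqrt(9 + 256)*16 = -25 + sqrt(265)*16 = -25 + 16*sqrt(265)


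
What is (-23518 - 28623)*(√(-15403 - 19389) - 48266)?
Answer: 2516637506 - 104282*I*√8698 ≈ 2.5166e+9 - 9.7257e+6*I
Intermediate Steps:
(-23518 - 28623)*(√(-15403 - 19389) - 48266) = -52141*(√(-34792) - 48266) = -52141*(2*I*√8698 - 48266) = -52141*(-48266 + 2*I*√8698) = 2516637506 - 104282*I*√8698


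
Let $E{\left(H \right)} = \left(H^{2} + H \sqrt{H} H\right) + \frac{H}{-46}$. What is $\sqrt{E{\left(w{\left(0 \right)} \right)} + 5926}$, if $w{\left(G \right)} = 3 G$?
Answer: $\sqrt{5926} \approx 76.98$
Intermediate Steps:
$E{\left(H \right)} = H^{2} + H^{\frac{5}{2}} - \frac{H}{46}$ ($E{\left(H \right)} = \left(H^{2} + H^{\frac{3}{2}} H\right) + H \left(- \frac{1}{46}\right) = \left(H^{2} + H^{\frac{5}{2}}\right) - \frac{H}{46} = H^{2} + H^{\frac{5}{2}} - \frac{H}{46}$)
$\sqrt{E{\left(w{\left(0 \right)} \right)} + 5926} = \sqrt{\left(\left(3 \cdot 0\right)^{2} + \left(3 \cdot 0\right)^{\frac{5}{2}} - \frac{3 \cdot 0}{46}\right) + 5926} = \sqrt{\left(0^{2} + 0^{\frac{5}{2}} - 0\right) + 5926} = \sqrt{\left(0 + 0 + 0\right) + 5926} = \sqrt{0 + 5926} = \sqrt{5926}$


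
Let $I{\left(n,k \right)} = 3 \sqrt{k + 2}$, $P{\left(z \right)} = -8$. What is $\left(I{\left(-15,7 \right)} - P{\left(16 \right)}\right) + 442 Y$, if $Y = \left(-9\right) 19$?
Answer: $-75565$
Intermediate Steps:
$I{\left(n,k \right)} = 3 \sqrt{2 + k}$
$Y = -171$
$\left(I{\left(-15,7 \right)} - P{\left(16 \right)}\right) + 442 Y = \left(3 \sqrt{2 + 7} - -8\right) + 442 \left(-171\right) = \left(3 \sqrt{9} + 8\right) - 75582 = \left(3 \cdot 3 + 8\right) - 75582 = \left(9 + 8\right) - 75582 = 17 - 75582 = -75565$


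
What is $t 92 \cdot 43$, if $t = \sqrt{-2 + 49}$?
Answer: $3956 \sqrt{47} \approx 27121.0$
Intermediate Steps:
$t = \sqrt{47} \approx 6.8557$
$t 92 \cdot 43 = \sqrt{47} \cdot 92 \cdot 43 = 92 \sqrt{47} \cdot 43 = 3956 \sqrt{47}$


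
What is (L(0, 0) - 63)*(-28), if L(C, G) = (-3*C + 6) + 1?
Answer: 1568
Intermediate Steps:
L(C, G) = 7 - 3*C (L(C, G) = (6 - 3*C) + 1 = 7 - 3*C)
(L(0, 0) - 63)*(-28) = ((7 - 3*0) - 63)*(-28) = ((7 + 0) - 63)*(-28) = (7 - 63)*(-28) = -56*(-28) = 1568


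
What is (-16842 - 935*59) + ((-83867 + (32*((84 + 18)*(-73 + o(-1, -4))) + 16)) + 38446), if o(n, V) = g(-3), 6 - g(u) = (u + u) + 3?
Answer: -326308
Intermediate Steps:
g(u) = 3 - 2*u (g(u) = 6 - ((u + u) + 3) = 6 - (2*u + 3) = 6 - (3 + 2*u) = 6 + (-3 - 2*u) = 3 - 2*u)
o(n, V) = 9 (o(n, V) = 3 - 2*(-3) = 3 + 6 = 9)
(-16842 - 935*59) + ((-83867 + (32*((84 + 18)*(-73 + o(-1, -4))) + 16)) + 38446) = (-16842 - 935*59) + ((-83867 + (32*((84 + 18)*(-73 + 9)) + 16)) + 38446) = (-16842 - 55165) + ((-83867 + (32*(102*(-64)) + 16)) + 38446) = -72007 + ((-83867 + (32*(-6528) + 16)) + 38446) = -72007 + ((-83867 + (-208896 + 16)) + 38446) = -72007 + ((-83867 - 208880) + 38446) = -72007 + (-292747 + 38446) = -72007 - 254301 = -326308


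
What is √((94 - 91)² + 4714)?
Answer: √4723 ≈ 68.724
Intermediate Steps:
√((94 - 91)² + 4714) = √(3² + 4714) = √(9 + 4714) = √4723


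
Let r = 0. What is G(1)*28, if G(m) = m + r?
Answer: 28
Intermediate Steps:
G(m) = m (G(m) = m + 0 = m)
G(1)*28 = 1*28 = 28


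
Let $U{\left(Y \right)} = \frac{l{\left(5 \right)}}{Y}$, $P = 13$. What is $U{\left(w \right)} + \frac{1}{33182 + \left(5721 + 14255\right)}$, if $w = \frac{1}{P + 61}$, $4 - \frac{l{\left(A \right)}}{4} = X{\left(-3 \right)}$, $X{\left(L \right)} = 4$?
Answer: $\frac{1}{53158} \approx 1.8812 \cdot 10^{-5}$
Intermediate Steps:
$l{\left(A \right)} = 0$ ($l{\left(A \right)} = 16 - 16 = 0$)
$w = \frac{1}{74}$ ($w = \frac{1}{13 + 61} = \frac{1}{74} \approx 0.013514$)
$U{\left(Y \right)} = 0$ ($U{\left(Y \right)} = \frac{0}{Y} = 0$)
$U{\left(w \right)} + \frac{1}{33182 + \left(5721 + 14255\right)} = 0 + \frac{1}{33182 + \left(5721 + 14255\right)} = 0 + \frac{1}{33182 + 19976} = 0 + \frac{1}{53158} = \frac{1}{53158}$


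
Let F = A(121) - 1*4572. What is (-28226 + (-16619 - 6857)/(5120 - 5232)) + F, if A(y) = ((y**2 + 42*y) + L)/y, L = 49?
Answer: -109855859/3388 ≈ -32425.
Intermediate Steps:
A(y) = (49 + y**2 + 42*y)/y (A(y) = ((y**2 + 42*y) + 49)/y = (49 + y**2 + 42*y)/y)
F = -533440/121 (F = (42 + 121 + 49/121) - 1*4572 = (42 + 121 + 49*(1/121)) - 4572 = (42 + 121 + 49/121) - 4572 = 19772/121 - 4572 = -533440/121 ≈ -4408.6)
(-28226 + (-16619 - 6857)/(5120 - 5232)) + F = (-28226 + (-16619 - 6857)/(5120 - 5232)) - 533440/121 = (-28226 - 23476/(-112)) - 533440/121 = (-28226 - 23476*(-1/112)) - 533440/121 = (-28226 + 5869/28) - 533440/121 = -784459/28 - 533440/121 = -109855859/3388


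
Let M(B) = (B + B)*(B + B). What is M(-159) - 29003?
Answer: 72121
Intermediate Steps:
M(B) = 4*B² (M(B) = (2*B)*(2*B) = 4*B²)
M(-159) - 29003 = 4*(-159)² - 29003 = 4*25281 - 29003 = 101124 - 29003 = 72121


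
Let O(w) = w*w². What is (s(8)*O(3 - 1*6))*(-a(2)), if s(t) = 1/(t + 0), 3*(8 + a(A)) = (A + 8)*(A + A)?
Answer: 18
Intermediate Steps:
a(A) = -8 + 2*A*(8 + A)/3 (a(A) = -8 + ((A + 8)*(A + A))/3 = -8 + ((8 + A)*(2*A))/3 = -8 + (2*A*(8 + A))/3 = -8 + 2*A*(8 + A)/3)
O(w) = w³
s(t) = 1/t
(s(8)*O(3 - 1*6))*(-a(2)) = ((3 - 1*6)³/8)*(-(-8 + (⅔)*2² + (16/3)*2)) = ((3 - 6)³/8)*(-(-8 + (⅔)*4 + 32/3)) = ((⅛)*(-3)³)*(-(-8 + 8/3 + 32/3)) = ((⅛)*(-27))*(-1*16/3) = -27/8*(-16/3) = 18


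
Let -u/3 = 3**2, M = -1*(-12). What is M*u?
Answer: -324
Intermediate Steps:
M = 12
u = -27 (u = -3*3**2 = -3*9 = -27)
M*u = 12*(-27) = -324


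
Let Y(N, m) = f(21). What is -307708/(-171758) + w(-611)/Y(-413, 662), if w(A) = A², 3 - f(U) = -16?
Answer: 32063357385/1631701 ≈ 19650.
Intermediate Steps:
f(U) = 19 (f(U) = 3 - 1*(-16) = 3 + 16 = 19)
Y(N, m) = 19
-307708/(-171758) + w(-611)/Y(-413, 662) = -307708/(-171758) + (-611)²/19 = -307708*(-1/171758) + 373321*(1/19) = 153854/85879 + 373321/19 = 32063357385/1631701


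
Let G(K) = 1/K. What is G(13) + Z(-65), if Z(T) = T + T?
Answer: -1689/13 ≈ -129.92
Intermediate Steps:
Z(T) = 2*T
G(13) + Z(-65) = 1/13 + 2*(-65) = 1/13 - 130 = -1689/13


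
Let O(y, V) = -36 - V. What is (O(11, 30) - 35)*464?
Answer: -46864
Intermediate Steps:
(O(11, 30) - 35)*464 = ((-36 - 1*30) - 35)*464 = ((-36 - 30) - 35)*464 = (-66 - 35)*464 = -101*464 = -46864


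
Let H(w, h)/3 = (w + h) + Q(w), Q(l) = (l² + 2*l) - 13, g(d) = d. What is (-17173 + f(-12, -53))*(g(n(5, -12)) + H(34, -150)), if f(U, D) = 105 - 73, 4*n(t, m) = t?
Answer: -225318445/4 ≈ -5.6330e+7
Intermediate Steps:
n(t, m) = t/4
Q(l) = -13 + l² + 2*l
f(U, D) = 32
H(w, h) = -39 + 3*h + 3*w² + 9*w (H(w, h) = 3*((w + h) + (-13 + w² + 2*w)) = 3*((h + w) + (-13 + w² + 2*w)) = 3*(-13 + h + w² + 3*w) = -39 + 3*h + 3*w² + 9*w)
(-17173 + f(-12, -53))*(g(n(5, -12)) + H(34, -150)) = (-17173 + 32)*((¼)*5 + (-39 + 3*(-150) + 3*34² + 9*34)) = -17141*(5/4 + (-39 - 450 + 3*1156 + 306)) = -17141*(5/4 + (-39 - 450 + 3468 + 306)) = -17141*(5/4 + 3285) = -17141*13145/4 = -225318445/4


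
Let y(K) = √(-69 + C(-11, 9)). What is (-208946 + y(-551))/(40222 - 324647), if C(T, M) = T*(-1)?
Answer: 208946/284425 - I*√58/284425 ≈ 0.73463 - 2.6776e-5*I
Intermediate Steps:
C(T, M) = -T
y(K) = I*√58 (y(K) = √(-69 - 1*(-11)) = √(-69 + 11) = √(-58) = I*√58)
(-208946 + y(-551))/(40222 - 324647) = (-208946 + I*√58)/(40222 - 324647) = (-208946 + I*√58)/(-284425) = (-208946 + I*√58)*(-1/284425) = 208946/284425 - I*√58/284425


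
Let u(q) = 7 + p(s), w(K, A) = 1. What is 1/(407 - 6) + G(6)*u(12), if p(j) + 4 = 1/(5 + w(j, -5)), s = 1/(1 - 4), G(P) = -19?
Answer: -144755/2406 ≈ -60.164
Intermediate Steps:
s = -⅓ (s = 1/(-3) = -⅓ ≈ -0.33333)
p(j) = -23/6 (p(j) = -4 + 1/(5 + 1) = -4 + 1/6 = -4 + ⅙ = -23/6)
u(q) = 19/6 (u(q) = 7 - 23/6 = 19/6)
1/(407 - 6) + G(6)*u(12) = 1/(407 - 6) - 19*19/6 = 1/401 - 361/6 = -144755/2406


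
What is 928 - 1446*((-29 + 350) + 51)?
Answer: -536984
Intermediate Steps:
928 - 1446*((-29 + 350) + 51) = 928 - 1446*(321 + 51) = 928 - 1446*372 = 928 - 537912 = -536984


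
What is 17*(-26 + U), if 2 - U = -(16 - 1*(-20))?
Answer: 204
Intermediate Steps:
U = 38 (U = 2 - (-1)*(16 - 1*(-20)) = 2 - (-1)*(16 + 20) = 2 - (-1)*36 = 2 - 1*(-36) = 2 + 36 = 38)
17*(-26 + U) = 17*(-26 + 38) = 17*12 = 204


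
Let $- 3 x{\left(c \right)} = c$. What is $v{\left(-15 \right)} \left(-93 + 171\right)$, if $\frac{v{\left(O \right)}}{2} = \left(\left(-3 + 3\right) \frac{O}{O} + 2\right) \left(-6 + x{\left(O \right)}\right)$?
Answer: $-312$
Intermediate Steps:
$x{\left(c \right)} = - \frac{c}{3}$
$v{\left(O \right)} = -24 - \frac{4 O}{3}$ ($v{\left(O \right)} = 2 \left(\left(-3 + 3\right) \frac{O}{O} + 2\right) \left(-6 - \frac{O}{3}\right) = 2 \left(0 \cdot 1 + 2\right) \left(-6 - \frac{O}{3}\right) = 2 \left(0 + 2\right) \left(-6 - \frac{O}{3}\right) = 2 \cdot 2 \left(-6 - \frac{O}{3}\right) = 2 \left(-12 - \frac{2 O}{3}\right) = -24 - \frac{4 O}{3}$)
$v{\left(-15 \right)} \left(-93 + 171\right) = \left(-24 - -20\right) \left(-93 + 171\right) = \left(-24 + 20\right) 78 = \left(-4\right) 78 = -312$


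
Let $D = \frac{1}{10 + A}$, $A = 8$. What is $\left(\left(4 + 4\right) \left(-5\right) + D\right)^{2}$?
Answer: $\frac{516961}{324} \approx 1595.6$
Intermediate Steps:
$D = \frac{1}{18}$ ($D = \frac{1}{10 + 8} = \frac{1}{18} \approx 0.055556$)
$\left(\left(4 + 4\right) \left(-5\right) + D\right)^{2} = \left(\left(4 + 4\right) \left(-5\right) + \frac{1}{18}\right)^{2} = \left(8 \left(-5\right) + \frac{1}{18}\right)^{2} = \left(-40 + \frac{1}{18}\right)^{2} = \left(- \frac{719}{18}\right)^{2} = \frac{516961}{324}$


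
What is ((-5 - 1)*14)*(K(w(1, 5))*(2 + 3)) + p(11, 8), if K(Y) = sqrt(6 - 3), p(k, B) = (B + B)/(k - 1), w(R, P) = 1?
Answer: 8/5 - 420*sqrt(3) ≈ -725.86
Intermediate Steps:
p(k, B) = 2*B/(-1 + k) (p(k, B) = (2*B)/(-1 + k) = 2*B/(-1 + k))
K(Y) = sqrt(3)
((-5 - 1)*14)*(K(w(1, 5))*(2 + 3)) + p(11, 8) = ((-5 - 1)*14)*(sqrt(3)*(2 + 3)) + 2*8/(-1 + 11) = (-6*14)*(sqrt(3)*5) + 2*8/10 = -420*sqrt(3) + 2*8*(1/10) = -420*sqrt(3) + 8/5 = 8/5 - 420*sqrt(3)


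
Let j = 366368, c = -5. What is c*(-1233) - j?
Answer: -360203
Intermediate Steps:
c*(-1233) - j = -5*(-1233) - 1*366368 = 6165 - 366368 = -360203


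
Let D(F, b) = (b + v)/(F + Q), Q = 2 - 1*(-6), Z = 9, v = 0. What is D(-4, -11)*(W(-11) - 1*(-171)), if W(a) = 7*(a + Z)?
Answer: -1727/4 ≈ -431.75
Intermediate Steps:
Q = 8 (Q = 2 + 6 = 8)
D(F, b) = b/(8 + F) (D(F, b) = (b + 0)/(F + 8) = b/(8 + F))
W(a) = 63 + 7*a (W(a) = 7*(a + 9) = 7*(9 + a) = 63 + 7*a)
D(-4, -11)*(W(-11) - 1*(-171)) = (-11/(8 - 4))*((63 + 7*(-11)) - 1*(-171)) = (-11/4)*((63 - 77) + 171) = (-11*¼)*(-14 + 171) = -11/4*157 = -1727/4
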